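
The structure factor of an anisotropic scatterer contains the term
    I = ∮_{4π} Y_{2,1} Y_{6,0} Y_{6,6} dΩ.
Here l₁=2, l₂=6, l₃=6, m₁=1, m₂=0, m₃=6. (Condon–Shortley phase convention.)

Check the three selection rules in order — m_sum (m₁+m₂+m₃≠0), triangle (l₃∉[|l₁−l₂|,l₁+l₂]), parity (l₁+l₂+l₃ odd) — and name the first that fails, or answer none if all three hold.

Σmᵢ = 7  ✗
l₃∈[|l₁−l₂|,l₁+l₂]=[4,8], have l₃=6
Σlᵢ = 14 ⇒ even

m_sum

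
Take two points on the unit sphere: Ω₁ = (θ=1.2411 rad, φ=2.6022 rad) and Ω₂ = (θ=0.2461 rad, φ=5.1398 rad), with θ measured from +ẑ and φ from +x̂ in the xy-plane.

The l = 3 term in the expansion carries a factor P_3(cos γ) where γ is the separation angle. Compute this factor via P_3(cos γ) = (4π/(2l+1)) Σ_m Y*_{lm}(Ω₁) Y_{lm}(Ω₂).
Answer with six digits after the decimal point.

Term-by-term m-sum for l=3 (normalisation 4π/7 = 1.795196):
  m=-3: (0.016737, 0.352979) × (-0.005783, -0.001717) = (0.000509, -0.002070)  (running Σ = (0.000509, -0.002070))
  m=-2: (0.139921, -0.261059) × (-0.038613, 0.044384) = (0.006184, 0.016291)  (running Σ = (0.006693, 0.014220))
  m=-1: (0.124860, -0.074742) × (0.120861, 0.265342) = (0.034923, 0.024097)  (running Σ = (0.041616, 0.038318))
  m=0: (-0.299135, -0.000000) × (0.616457, 0.000000) = (-0.184404, -0.000000)  (running Σ = (-0.142787, 0.038318))
  m=1: (-0.124860, -0.074742) × (-0.120861, 0.265342) = (0.034923, -0.024097)  (running Σ = (-0.107864, 0.014220))
  m=2: (0.139921, 0.261059) × (-0.038613, -0.044384) = (0.006184, -0.016291)  (running Σ = (-0.101680, -0.002070))
  m=3: (-0.016737, 0.352979) × (0.005783, -0.001717) = (0.000509, 0.002070)  (running Σ = (-0.101171, 0.000000))
Accumulated sum (-0.101171, 0.000000); after 4π/(2l+1) scaling, (-0.181622, 0.000000) ⇒ P_3 = -0.181622

-0.181622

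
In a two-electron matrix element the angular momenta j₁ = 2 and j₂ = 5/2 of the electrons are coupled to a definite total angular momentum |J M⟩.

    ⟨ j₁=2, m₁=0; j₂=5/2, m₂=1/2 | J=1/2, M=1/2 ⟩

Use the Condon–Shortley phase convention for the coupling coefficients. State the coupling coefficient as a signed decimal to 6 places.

j₁+j₂−J=4  J+j₁−j₂=0  J−j₁+j₂=1  j₁+j₂+J+1=6
(j₁±m₁, j₂±m₂, J±M) = (2,2,3,2,1,0)
P² = 16/5
sum k=2..2:
  [2] +1/4 = 1/4
S = 1/4
C² = P²·S² = 1/5 ; C = +0.447214

+0.447214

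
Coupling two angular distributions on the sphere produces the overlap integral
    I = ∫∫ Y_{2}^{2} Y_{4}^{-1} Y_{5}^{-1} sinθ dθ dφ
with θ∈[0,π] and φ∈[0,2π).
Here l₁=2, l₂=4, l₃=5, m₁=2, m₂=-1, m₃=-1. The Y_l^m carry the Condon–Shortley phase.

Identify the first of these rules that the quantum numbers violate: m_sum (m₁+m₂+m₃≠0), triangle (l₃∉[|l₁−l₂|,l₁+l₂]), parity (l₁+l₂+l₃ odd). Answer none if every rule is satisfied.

parity

m₁+m₂+m₃ = 2 − 1 − 1 = 0  ✓
triangle: |2−4|=2 ≤ l₃=5 ≤ 2+4=6  ✓
parity: l₁+l₂+l₃ = 11 is odd  ✗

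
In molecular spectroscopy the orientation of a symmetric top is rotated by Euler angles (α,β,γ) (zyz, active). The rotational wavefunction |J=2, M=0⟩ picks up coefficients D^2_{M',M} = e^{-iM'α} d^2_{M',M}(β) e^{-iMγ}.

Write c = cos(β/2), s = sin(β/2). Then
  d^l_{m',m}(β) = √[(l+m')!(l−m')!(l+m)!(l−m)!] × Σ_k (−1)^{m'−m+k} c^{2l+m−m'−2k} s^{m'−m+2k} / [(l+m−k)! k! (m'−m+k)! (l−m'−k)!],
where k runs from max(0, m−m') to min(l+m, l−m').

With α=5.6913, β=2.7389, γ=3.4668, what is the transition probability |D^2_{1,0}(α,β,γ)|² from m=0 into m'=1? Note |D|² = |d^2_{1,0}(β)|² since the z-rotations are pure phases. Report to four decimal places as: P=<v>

P=0.1950

Split into d^2_{1,0}(β=2.7389) × two z-phases.
c=cos(2.738900/2)=0.199989, s=sin(2.738900/2)=0.979798; N=√[6·1·2·2]=4.898979
k: max(0,(0)−(1))=0 … min(2+(0),2−(1))=1
  k=0: (−1)^1·4.8990/(2)·0.2000^3·0.9798^1 = -0.019197
  k=1: (−1)^2·4.8990/(2)·0.2000^1·0.9798^3 = +0.460777
d^2_{1,0}(2.7389) = -0.019197 +0.460777 = +0.441580
|D^2_{1,0}|² = |d^2_{1,0}(β)|² = (+0.441580)² = 0.194993 (the z-rotation phases have unit modulus)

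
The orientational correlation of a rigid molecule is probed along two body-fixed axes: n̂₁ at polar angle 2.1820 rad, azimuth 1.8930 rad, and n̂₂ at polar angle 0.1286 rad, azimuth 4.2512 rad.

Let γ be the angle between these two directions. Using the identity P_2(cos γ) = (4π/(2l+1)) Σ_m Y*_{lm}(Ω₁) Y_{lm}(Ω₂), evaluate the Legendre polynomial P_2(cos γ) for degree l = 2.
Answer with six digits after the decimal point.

Term-by-term m-sum for l=2 (normalisation 4π/5 = 2.513274):
  [-2]  conj(Y_{2,-2})(Ω₁) = (-0.207116, -0.155630) ; Y_{2,-2}(Ω₂) = (-0.003837, -0.005064) ; Δ = (0.000007, 0.001646)
  [-1]  conj(Y_{2,-1})(Ω₁) = (0.114968, -0.344385) ; Y_{2,-1}(Ω₂) = (-0.043726, 0.087992) ; Δ = (0.025276, 0.025175)
  [+0]  conj(Y_{2,0})(Ω₁) = (-0.003809, -0.000000) ; Y_{2,0}(Ω₂) = (0.615221, 0.000000) ; Δ = (-0.002343, -0.000000)
  [+1]  conj(Y_{2,1})(Ω₁) = (-0.114968, -0.344385) ; Y_{2,1}(Ω₂) = (0.043726, 0.087992) ; Δ = (0.025276, -0.025175)
  [+2]  conj(Y_{2,2})(Ω₁) = (-0.207116, 0.155630) ; Y_{2,2}(Ω₂) = (-0.003837, 0.005064) ; Δ = (0.000007, -0.001646)
Total Σ_m = (0.048222, -0.000000). Multiply by 2.513274: (0.121196, -0.000000). P_2(cos γ) = 0.121196

0.121196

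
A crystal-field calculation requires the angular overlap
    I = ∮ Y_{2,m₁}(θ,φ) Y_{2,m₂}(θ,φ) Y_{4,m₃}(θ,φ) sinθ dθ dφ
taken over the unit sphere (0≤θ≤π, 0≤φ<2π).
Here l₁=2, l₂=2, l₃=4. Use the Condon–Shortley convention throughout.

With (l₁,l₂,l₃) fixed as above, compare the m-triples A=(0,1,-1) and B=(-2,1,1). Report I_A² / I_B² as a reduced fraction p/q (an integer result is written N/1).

Same 2,2,4: normalisation and zero-m 3j drop out of the ratio.
A: Δ: 0! 4! 4! / 9! → 1/630; sum: t=0:+1/24 = 1/24; 3j²(2 2 4; 0 1 -1) = Δ·Π!·Σ² = 1/21  (sign -1)
B: Δ: 0! 4! 4! / 9! → 1/630; sum: t=0:+1/144 = 1/144; 3j²(2 2 4; -2 1 1) = Δ·Π!·Σ² = 1/126  (sign -1)
I_A²/I_B² = (1/21)/(1/126) = 6/1

6/1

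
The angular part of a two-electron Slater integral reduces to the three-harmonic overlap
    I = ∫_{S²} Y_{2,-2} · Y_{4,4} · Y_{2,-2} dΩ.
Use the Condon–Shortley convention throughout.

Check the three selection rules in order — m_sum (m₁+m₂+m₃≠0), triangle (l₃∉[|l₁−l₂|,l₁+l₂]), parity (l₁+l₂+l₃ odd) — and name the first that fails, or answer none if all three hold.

none

Σmᵢ = 0  ✓
l₃∈[|l₁−l₂|,l₁+l₂]=[2,6], have l₃=2  ✓
Σlᵢ = 8 ⇒ even  ✓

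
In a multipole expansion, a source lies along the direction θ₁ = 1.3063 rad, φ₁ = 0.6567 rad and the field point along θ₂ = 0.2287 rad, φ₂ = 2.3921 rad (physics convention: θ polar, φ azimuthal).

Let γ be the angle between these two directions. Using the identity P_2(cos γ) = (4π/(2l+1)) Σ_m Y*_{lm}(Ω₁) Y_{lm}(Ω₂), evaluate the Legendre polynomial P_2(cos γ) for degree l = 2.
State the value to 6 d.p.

Expand P_2 via completeness: Σ_{m} conj(Y_{2,m}) at Ω₁ times Y_{2,m} at Ω₂ —
  m=-2: (+0.091611+0.348020i) × (+0.001424+0.019803i) = -0.006761+0.002310i  (running Σ = -0.006761+0.002310i)
  m=-1: (+0.154394+0.119011i) × (-0.124874-0.116214i) = -0.005449-0.032804i  (running Σ = -0.012210-0.030494i)
  m=0: (-0.250728-0.000000i) × (+0.582152+0.000000i) = -0.145962-0.000000i  (running Σ = -0.158172-0.030494i)
  m=1: (-0.154394+0.119011i) × (+0.124874-0.116214i) = -0.005449+0.032804i  (running Σ = -0.163621+0.002310i)
  m=2: (+0.091611-0.348020i) × (+0.001424-0.019803i) = -0.006761-0.002310i  (running Σ = -0.170382-0.000000i)
Σ over m = -0.170382-0.000000i; ×(4π/5) → -0.428217-0.000000i. Real part: -0.428217

-0.428217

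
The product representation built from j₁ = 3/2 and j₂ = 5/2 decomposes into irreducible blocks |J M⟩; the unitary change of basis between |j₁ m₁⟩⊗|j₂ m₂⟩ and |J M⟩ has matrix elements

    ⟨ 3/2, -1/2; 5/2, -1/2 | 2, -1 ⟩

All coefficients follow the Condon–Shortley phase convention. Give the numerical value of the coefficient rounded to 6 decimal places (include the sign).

√[5·2!1!3!/7! · 1!2!2!3!1!3!] = √(12/7)
  +(−1)^1/∏(1,1,1,1,0,2)! = -1/2  (running -1/2)
  +(−1)^2/∏(2,0,0,0,1,3)! = 1/12  (running -5/12)
⟨..|..⟩ = √(12/7)·(-5/12) = -0.545545

−√(25/84) = -0.545545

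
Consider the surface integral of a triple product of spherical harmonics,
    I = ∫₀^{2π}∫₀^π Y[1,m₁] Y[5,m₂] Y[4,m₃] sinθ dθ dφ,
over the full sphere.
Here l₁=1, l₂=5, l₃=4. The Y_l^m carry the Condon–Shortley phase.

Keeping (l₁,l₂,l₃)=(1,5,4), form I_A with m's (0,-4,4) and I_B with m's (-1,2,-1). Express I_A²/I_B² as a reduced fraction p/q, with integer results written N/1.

3/7

Shared (l₁,l₂,l₃)=(1,5,4): N and (l;000)² cancel in I_A²/I_B².
A: Δ = 2!·0!·8!/11! = 1/495; Racah Σ t=1..1: t=1:−1/40320 = -1/40320; ⇒ 3j(1 5 4; 0 -4 4)² = 1/55, sgn -1
B: Δ = 2!·0!·8!/11! = 1/495; Racah Σ t=2..2: t=2:+1/1440 = 1/1440; ⇒ 3j(1 5 4; -1 2 -1)² = 7/165, sgn -1
I_A²/I_B² = (1/55)/(7/165) = 3/7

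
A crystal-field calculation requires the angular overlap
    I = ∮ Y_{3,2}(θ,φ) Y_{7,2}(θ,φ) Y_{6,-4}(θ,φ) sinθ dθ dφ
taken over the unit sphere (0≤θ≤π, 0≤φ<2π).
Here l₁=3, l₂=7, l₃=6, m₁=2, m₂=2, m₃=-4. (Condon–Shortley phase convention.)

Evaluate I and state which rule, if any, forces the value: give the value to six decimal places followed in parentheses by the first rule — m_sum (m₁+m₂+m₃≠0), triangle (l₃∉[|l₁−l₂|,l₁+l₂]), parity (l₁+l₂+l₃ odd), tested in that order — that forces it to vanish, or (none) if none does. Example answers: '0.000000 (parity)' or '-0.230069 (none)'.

m-sum 0 ✓  L=16 even ✓  4≤6≤10 ✓
Π(2lᵢ+1) = 7×15×13 = 1365
triangle coeff Δ(3,7,6) = 1/2042040
Σ_t [1,3]: t=1:−1/207360 t=2:+1/57600 t=3:−1/207360 = 1/129600
(3j)²=168/12155 [(3 7 6; 0 0 0)], sign=+1
Σ_t [0,1]: t=0:+1/8709120 t=1:−1/967680 = -1/1088640
(3j)²=800/51051 [(3 7 6; 2 2 -4)], sign=-1
⇒ 4πI² = 134400/454597
I = (-1)√(134400/454597/(4π)) = -0.15338448
No selection rule forces the value: the integral is nonzero (none).

-0.153384 (none)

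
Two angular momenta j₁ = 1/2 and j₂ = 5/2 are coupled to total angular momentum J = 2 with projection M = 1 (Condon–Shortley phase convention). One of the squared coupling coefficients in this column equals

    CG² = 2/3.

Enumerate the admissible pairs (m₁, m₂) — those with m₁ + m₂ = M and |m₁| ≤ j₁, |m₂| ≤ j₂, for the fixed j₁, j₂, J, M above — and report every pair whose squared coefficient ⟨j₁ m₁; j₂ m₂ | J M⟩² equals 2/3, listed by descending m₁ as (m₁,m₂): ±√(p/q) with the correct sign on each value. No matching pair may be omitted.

(-1/2,3/2): −√(2/3)

Admissible pairs with m₁+m₂ = M = 1: (-1/2,3/2), (1/2,1/2)
  (m₁,m₂)=(1/2,1/2): CG² = 1/3, CG = +√(1/3)
  (m₁,m₂)=(-1/2,3/2): CG² = 2/3, CG = −√(2/3)   ← matches the target
Pairs with CG² = 2/3: (-1/2,3/2): −√(2/3)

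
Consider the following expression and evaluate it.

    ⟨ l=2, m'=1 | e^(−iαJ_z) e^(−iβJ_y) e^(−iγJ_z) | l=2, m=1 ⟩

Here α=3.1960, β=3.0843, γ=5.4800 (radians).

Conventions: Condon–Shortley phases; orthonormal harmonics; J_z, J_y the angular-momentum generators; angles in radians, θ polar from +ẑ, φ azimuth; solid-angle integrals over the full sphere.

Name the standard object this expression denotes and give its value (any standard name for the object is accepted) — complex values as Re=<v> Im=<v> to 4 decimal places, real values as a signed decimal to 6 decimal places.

This is a Wigner D-matrix element — the rotation-matrix element ⟨l m'| R(α,β,γ) |l m⟩ in the angular-momentum basis.
First d^2_{1,1}(β=3.0843), then the phase factors e^{-i(1)α} and e^{-i(1)γ}:
With c≡cos(β/2)=0.028642 and s≡sin(β/2)=0.999590, N=[6·1·6·1]^{1/2}=6.000000
The bounds max(0,m−m')=0 and min(l+m,l−m')=1 give 2 terms
  k=0: (−1)^0·6.0000/(6)·0.0286^4·0.9996^0 = +0.000001
  k=1: (−1)^1·6.0000/(2)·0.0286^2·0.9996^2 = -0.002459
d^2_{1,1}(3.0843) = +0.000001 -0.002459 = -0.002458
Phases: e^{-i·(1)·3.1960}=-0.998520+0.054381i, e^{-i·(1)·5.4800}=+0.694418+0.719572i ⇒ D=+0.001801+0.001674i

Wigner D-matrix element, Re=0.0018 Im=0.0017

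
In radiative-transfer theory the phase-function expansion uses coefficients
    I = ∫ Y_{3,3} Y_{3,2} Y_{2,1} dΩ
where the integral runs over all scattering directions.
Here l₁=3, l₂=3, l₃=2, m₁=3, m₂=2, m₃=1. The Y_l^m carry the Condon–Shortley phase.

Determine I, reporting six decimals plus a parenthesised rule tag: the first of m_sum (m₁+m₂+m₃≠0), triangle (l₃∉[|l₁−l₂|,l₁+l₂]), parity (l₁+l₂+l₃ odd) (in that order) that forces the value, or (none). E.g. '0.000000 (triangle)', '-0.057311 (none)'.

Σmᵢ = 6 ≠ 0, so the φ-integral vanishes; I = 0

0.000000 (m_sum)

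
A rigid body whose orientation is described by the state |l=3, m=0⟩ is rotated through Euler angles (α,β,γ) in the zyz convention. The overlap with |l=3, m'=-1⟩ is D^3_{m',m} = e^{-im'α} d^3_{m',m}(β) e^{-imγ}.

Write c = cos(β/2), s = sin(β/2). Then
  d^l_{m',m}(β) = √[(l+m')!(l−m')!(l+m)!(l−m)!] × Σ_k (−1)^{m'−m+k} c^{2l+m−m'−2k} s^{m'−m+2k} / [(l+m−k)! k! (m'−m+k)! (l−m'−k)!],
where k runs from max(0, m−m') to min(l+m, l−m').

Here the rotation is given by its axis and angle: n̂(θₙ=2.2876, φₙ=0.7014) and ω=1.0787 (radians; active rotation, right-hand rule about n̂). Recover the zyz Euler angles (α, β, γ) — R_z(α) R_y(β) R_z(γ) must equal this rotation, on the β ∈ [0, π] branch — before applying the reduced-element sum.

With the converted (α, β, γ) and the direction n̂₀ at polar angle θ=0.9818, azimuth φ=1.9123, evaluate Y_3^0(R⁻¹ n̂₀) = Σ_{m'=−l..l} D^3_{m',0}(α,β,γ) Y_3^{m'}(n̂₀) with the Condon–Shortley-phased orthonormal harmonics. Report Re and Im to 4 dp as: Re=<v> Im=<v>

Axis–angle → zyz. n̂ = (sinθₙcosφₙ, sinθₙsinφₙ, cosθₙ) = (+0.575941, +0.486489, -0.656978), ω = 1.0787.
R = I cosω + sinω [n̂]ₓ + (1−cosω) n̂n̂ᵀ gives
  R = [+0.647459, +0.726831, +0.229158; -0.431217, +0.597325, -0.676206; -0.628370, +0.338999, +0.700165]
β = atan2(√(R₁₃²+R₂₃²), R₃₃) = 0.795167; α = atan2(R₂₃, R₁₃) mod 2π = 5.039131; γ = atan2(R₃₂, −R₃₁) mod 2π = 0.494738
Need the full column D^3_{m',0} for m'=−3..3 at α=5.0391, β=0.7952, γ=0.4947.
cos(β/2)=0.921999, sin(β/2)=0.387192
d^3_{-3,0}: single k=3 term ⇒ +0.203463;  D = -0.169001+0.113295i
d^3_{-2,0}: k∈[2..3] ⇒ +0.593383 -0.104647 = +0.488736;  D = -0.388042-0.297130i
d^3_{-1,0}: k∈[1..3] ⇒ +0.893654 -0.472804 +0.027794 = +0.448644;  D = +0.143996-0.424907i
d^3_{0,0}: k∈[0..3] ⇒ +0.614304 -0.975027 +0.171952 -0.003369 = -0.192140;  D = -0.192140+0.000000i
d^3_{1,0}: k∈[0..2] ⇒ -0.893654 +0.472804 -0.027794 = -0.448644;  D = -0.143996-0.424907i
d^3_{2,0}: k∈[0..1] ⇒ +0.593383 -0.104647 = +0.488736;  D = -0.388042+0.297130i
d^3_{3,0}: single k=0 term ⇒ -0.203463;  D = +0.169001+0.113295i
Y_3^{m'}(θ=0.9818,φ=1.9123) and Σ D·Y over m':
  (-0.1690+0.1133i)·(+0.2049+0.1246i)  (-0.3880-0.2971i)·(-0.3045+0.2477i)  (+0.1440-0.4249i)·(-0.0489-0.1375i)  (-0.1921+0.0000i)·(-0.3020+0.0000i)  (-0.1440-0.4249i)·(+0.0489-0.1375i)  (-0.3880+0.2971i)·(-0.3045-0.2477i)  (+0.1690+0.1133i)·(-0.2049+0.1246i)
Y_3^0(R⁻¹ n̂) = +0.213118+0.000000i

Re=0.2131 Im=0.0000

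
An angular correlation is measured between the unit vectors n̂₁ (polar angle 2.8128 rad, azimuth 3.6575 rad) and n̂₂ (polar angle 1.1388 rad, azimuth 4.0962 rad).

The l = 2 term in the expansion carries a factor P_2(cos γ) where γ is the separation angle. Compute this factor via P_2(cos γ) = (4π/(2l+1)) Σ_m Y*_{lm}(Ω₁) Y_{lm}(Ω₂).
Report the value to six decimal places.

Addition theorem: P_2(cos γ) = (4π/5) Σ_m Y*_{lm}(Ω₁) Y_{lm}(Ω₂), m = −2…2:
  m=-2: Y*=(0.020672, 0.034565)  Y=(-0.105761, -0.300493)  product (0.008200, -0.009867)
  m=-1: Y*=(0.205365, 0.116471)  Y=(-0.169760, 0.239716)  product (-0.062783, 0.029457)
  m=+0: Y*=(0.532130, -0.000000)  Y=(-0.149530, 0.000000)  product (-0.079570, 0.000000)
  m=+1: Y*=(-0.205365, 0.116471)  Y=(0.169760, 0.239716)  product (-0.062783, -0.029457)
  m=+2: Y*=(0.020672, -0.034565)  Y=(-0.105761, 0.300493)  product (0.008200, 0.009867)
Σ over m = (-0.188734, 0.000000); ×(4π/5) → (-0.474341, 0.000000). Real part: -0.474341

-0.474341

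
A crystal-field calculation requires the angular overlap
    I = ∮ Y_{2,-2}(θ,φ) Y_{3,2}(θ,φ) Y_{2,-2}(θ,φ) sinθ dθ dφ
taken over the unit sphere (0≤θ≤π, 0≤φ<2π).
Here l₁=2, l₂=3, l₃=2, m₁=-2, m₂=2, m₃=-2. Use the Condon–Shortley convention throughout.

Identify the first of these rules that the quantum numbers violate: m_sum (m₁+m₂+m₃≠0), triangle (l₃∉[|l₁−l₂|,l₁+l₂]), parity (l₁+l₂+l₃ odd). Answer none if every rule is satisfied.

azimuthal sum: -2 + 2 − 2 = -2  ✗
1 ≤ 2 ≤ 5 (triangle on l)
L = 2 + 3 + 2 = 7 (odd)

m_sum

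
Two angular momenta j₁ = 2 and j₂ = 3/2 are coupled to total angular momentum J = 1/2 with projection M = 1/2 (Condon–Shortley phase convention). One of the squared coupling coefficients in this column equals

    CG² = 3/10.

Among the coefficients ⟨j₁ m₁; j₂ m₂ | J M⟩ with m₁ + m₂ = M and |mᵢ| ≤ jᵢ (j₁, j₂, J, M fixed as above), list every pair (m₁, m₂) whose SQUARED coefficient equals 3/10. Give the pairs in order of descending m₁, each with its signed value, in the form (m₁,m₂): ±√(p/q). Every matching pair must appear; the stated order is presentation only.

Admissible pairs with m₁+m₂ = M = 1/2: (-1,3/2), (0,1/2), (1,-1/2), (2,-3/2)
  (m₁,m₂)=(2,-3/2): CG² = 2/5, CG = +√(2/5)
  (m₁,m₂)=(1,-1/2): CG² = 3/10, CG = −√(3/10)   ← matches the target
  (m₁,m₂)=(0,1/2): CG² = 1/5, CG = +√(1/5)
  (m₁,m₂)=(-1,3/2): CG² = 1/10, CG = −√(1/10)
Pairs with CG² = 3/10: (1,-1/2): −√(3/10)

(1,-1/2): −√(3/10)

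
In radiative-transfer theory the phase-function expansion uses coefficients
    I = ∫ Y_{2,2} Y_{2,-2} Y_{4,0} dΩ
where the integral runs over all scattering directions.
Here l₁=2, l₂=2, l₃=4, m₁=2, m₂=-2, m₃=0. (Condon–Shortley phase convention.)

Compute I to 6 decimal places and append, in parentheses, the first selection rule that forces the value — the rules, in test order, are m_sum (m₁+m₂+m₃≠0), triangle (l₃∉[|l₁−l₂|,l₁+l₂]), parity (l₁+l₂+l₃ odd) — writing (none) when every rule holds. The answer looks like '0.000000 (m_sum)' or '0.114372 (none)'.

Checks pass: Σm=0; 8 even; l₃=4∈[0,4].
(2·2+1)(2·2+1)(2·4+1) = 225
Δ: 0! 4! 4! / 9! → 1/630
sum: t=0:+1/16 = 1/16
3j²(2 2 4; 0 0 0) = Δ·Π!·Σ² = 2/35  (sign +1)
sum: t=0:+1/576 = 1/576
3j²(2 2 4; 2 -2 0) = Δ·Π!·Σ² = 1/630  (sign +1)
combine: 4πI² = 225·2/35·1/630 = 1/49
take √, sign +1: I = 0.04029926
No selection rule forces the value: the integral is nonzero (none).

0.040299 (none)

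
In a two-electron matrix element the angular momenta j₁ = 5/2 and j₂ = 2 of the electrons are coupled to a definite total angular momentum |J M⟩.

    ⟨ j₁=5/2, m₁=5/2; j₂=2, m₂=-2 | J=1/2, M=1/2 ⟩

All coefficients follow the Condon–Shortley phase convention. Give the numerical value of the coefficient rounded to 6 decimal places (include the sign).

+√(1/3) ≈ +0.577350

triangle: 4!·1!·0!/6! = 24/720
(j±m)!: 5!·0!·0!·4!·1!·0! = 2880
prefactor² = (2J+1)·Δ·N² = 192
  k=0: +1/(0!·4!·0!·0!·1!·0!) = 1/24
Σ = 1/24  ⇒  CG² = 192·(1/24)² = 1/3
CG = +√(1/3) = +0.577350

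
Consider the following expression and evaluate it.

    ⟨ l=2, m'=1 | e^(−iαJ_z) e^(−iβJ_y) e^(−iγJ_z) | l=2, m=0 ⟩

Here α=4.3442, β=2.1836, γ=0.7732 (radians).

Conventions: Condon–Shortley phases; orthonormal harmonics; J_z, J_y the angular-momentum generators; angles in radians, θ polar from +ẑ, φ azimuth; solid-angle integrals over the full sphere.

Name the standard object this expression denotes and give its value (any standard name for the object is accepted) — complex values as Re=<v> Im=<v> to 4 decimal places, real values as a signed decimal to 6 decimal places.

Wigner D-matrix element, Re=-0.2074 Im=0.5376

This is a Wigner D-matrix element — the rotation-matrix element ⟨l m'| R(α,β,γ) |l m⟩ in the angular-momentum basis.
Split into d^2_{1,0}(β=2.1836) × two z-phases.
With c≡cos(β/2)=0.460889 and s≡sin(β/2)=0.887458, N=[6·1·2·2]^{1/2}=4.898979
k∈{0,1} keeps every argument non-negative
  k=0: (−1)^1·4.8990/(2)·0.4609^3·0.8875^1 = -0.212820
  k=1: (−1)^2·4.8990/(2)·0.4609^1·0.8875^3 = +0.789069
d^2_{1,0}(2.1836) = -0.212820 +0.789069 = +0.576250
Phases: e^{-i·(1)·4.3442}=-0.359926+0.932981i, e^{-i·(0)·0.7732}=+1.000000+0.000000i ⇒ D=-0.207407+0.537630i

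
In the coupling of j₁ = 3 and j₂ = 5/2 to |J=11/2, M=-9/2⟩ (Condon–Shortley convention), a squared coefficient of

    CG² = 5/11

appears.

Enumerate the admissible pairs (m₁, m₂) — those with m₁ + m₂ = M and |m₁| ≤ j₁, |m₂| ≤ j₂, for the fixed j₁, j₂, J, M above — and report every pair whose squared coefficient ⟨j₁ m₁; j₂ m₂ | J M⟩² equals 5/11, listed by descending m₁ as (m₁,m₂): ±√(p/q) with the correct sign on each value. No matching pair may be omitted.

(-3,-3/2): +√(5/11)

Admissible pairs with m₁+m₂ = M = -9/2: (-3,-3/2), (-2,-5/2)
  (m₁,m₂)=(-2,-5/2): CG² = 6/11, CG = +√(6/11)
  (m₁,m₂)=(-3,-3/2): CG² = 5/11, CG = +√(5/11)   ← matches the target
Pairs with CG² = 5/11: (-3,-3/2): +√(5/11)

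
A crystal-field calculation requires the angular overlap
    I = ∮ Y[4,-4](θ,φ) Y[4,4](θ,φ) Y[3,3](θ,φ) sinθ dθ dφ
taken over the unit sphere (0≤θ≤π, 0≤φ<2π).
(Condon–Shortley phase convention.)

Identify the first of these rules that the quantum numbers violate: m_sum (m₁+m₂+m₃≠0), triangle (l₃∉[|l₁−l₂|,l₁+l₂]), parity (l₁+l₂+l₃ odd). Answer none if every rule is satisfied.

azimuthal sum: -4 + 4 + 3 = 3  ✗
0 ≤ 3 ≤ 8 (triangle on l)
L = 4 + 4 + 3 = 11 (odd)

m_sum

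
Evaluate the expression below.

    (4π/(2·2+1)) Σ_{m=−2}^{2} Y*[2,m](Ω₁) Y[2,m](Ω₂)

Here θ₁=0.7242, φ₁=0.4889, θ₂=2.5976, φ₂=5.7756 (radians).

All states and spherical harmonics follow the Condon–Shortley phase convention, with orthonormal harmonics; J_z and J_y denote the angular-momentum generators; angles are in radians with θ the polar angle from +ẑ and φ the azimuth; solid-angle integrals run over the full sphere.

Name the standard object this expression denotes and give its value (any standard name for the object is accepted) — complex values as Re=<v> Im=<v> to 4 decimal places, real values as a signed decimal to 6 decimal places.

This sum is the spherical-harmonic addition theorem: it equals the Legendre polynomial P_l(cos γ) of the angle γ between the two directions.
Term-by-term m-sum for l=2 (normalisation 4π/5 = 2.513274):
  m=-2: Y*=(0.094757, 0.140608)  Y=(0.054577, 0.087904)  product (-0.007189, 0.016004)
  m=-1: Y*=(0.338471, 0.180058)  Y=(-0.298986, -0.166294)  product (-0.071256, -0.110121)
  m=+0: Y*=(0.215455, -0.000000)  Y=(0.377336, 0.000000)  product (0.081299, 0.000000)
  m=+1: Y*=(-0.338471, 0.180058)  Y=(0.298986, -0.166294)  product (-0.071256, 0.110121)
  m=+2: Y*=(0.094757, -0.140608)  Y=(0.054577, -0.087904)  product (-0.007189, -0.016004)
Accumulated sum (-0.075589, 0.000000); after 4π/(2l+1) scaling, (-0.189976, 0.000000) ⇒ P_2 = -0.189976

Legendre polynomial (addition theorem), -0.189976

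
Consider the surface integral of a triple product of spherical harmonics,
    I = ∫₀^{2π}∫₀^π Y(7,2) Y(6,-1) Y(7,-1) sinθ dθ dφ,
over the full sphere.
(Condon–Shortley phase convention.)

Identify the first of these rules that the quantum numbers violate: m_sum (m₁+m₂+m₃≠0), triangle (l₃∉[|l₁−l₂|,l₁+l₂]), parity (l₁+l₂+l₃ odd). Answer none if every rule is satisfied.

Σmᵢ = 0  ✓
l₃∈[|l₁−l₂|,l₁+l₂]=[1,13], have l₃=7  ✓
Σlᵢ = 20 ⇒ even  ✓

none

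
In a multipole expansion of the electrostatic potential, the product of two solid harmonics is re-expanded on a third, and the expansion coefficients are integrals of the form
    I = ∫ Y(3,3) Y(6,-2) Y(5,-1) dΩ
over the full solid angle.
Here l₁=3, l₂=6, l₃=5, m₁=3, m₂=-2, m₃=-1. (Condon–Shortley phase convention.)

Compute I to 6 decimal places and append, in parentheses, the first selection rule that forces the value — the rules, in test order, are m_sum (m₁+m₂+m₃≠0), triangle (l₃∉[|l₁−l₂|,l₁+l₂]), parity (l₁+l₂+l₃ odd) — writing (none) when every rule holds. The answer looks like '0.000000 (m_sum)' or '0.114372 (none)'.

m-sum 0 ✓  L=14 even ✓  3≤5≤9 ✓
Π(2lᵢ+1) = 7×13×11 = 1001
triangle coeff Δ(3,6,5) = 1/675675
Σ_t [1,3]: t=1:−1/8640 t=2:+1/2304 t=3:−1/8640 = 7/34560
(3j)²=7/429 [(3 6 5; 0 0 0)], sign=-1
Σ_t [0,0]: t=0:+1/27648 = 1/27648
(3j)²=10/429 [(3 6 5; 3 -2 -1)], sign=+1
⇒ 4πI² = 490/1287
I = (-1)√(490/1287/(4π)) = -0.17406195
No selection rule forces the value: the integral is nonzero (none).

-0.174062 (none)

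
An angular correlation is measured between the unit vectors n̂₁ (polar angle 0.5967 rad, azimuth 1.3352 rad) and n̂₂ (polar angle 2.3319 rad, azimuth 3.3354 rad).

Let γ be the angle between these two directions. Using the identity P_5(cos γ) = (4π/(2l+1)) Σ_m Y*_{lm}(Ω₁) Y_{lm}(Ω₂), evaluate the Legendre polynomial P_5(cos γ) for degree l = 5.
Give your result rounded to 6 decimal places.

0.410690

Addition theorem: P_5(cos γ) = (4π/11) Σ_m Y*_{lm}(Ω₁) Y_{lm}(Ω₂), m = −5…5:
  m=-5: (0.024021, 0.009953) × (-0.052294, 0.076149) = (-0.002014, 0.001309)  (running Σ = (-0.002014, 0.001309))
  m=-4: (0.071155, -0.097918) × (-0.198750, 0.194748) = (0.004927, 0.033319)  (running Σ = (0.002913, 0.034627))
  m=-3: (-0.205604, -0.240765) × (-0.360132, 0.236680) = (0.131029, 0.038045)  (running Σ = (0.133942, 0.072672))
  m=-2: (-0.415220, 0.211541) × (-0.242354, 0.098946) = (0.079699, -0.092352)  (running Σ = (0.213641, -0.019680))
  m=-1: (0.052624, 0.219217) × (0.206541, -0.040538) = (0.019756, 0.043144)  (running Σ = (0.233397, 0.023464))
  m=0: (-0.329016, -0.000000) × (0.326109, 0.000000) = (-0.107295, -0.000000)  (running Σ = (0.126102, 0.023464))
  m=1: (-0.052624, 0.219217) × (-0.206541, -0.040538) = (0.019756, -0.043144)  (running Σ = (0.145857, -0.019680))
  m=2: (-0.415220, -0.211541) × (-0.242354, -0.098946) = (0.079699, 0.092352)  (running Σ = (0.225557, 0.072672))
  m=3: (0.205604, -0.240765) × (0.360132, 0.236680) = (0.131029, -0.038045)  (running Σ = (0.356585, 0.034627))
  m=4: (0.071155, 0.097918) × (-0.198750, -0.194748) = (0.004927, -0.033319)  (running Σ = (0.361513, 0.001309))
  m=5: (-0.024021, 0.009953) × (0.052294, 0.076149) = (-0.002014, -0.001309)  (running Σ = (0.359498, -0.000000))
Accumulated sum (0.359498, -0.000000); after 4π/(2l+1) scaling, (0.410690, -0.000000) ⇒ P_5 = 0.410690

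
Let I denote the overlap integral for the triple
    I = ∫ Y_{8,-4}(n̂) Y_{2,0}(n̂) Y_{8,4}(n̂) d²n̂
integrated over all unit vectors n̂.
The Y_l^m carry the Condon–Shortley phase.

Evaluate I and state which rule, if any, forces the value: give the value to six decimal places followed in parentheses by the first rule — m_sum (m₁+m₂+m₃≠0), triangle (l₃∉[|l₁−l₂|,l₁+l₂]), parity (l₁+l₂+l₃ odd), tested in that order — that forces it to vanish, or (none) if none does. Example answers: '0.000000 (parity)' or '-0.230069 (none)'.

Checks pass: Σm=0; 18 even; l₃=8∈[6,10].
(2·8+1)(2·2+1)(2·8+1) = 1445
Δ: 2! 14! 2! / 19! → 1/348840
sum: t=0:+1/116121600 t=1:−1/25401600 t=2:+1/116121600 = -1/45158400
3j²(8 2 8; 0 0 0) = Δ·Π!·Σ² = 24/1615  (sign -1)
sum: t=0:+1/3832012800 t=1:−1/239500800 t=2:+1/348364800 = -1/958003200
3j²(8 2 8; -4 0 4) = Δ·Π!·Σ² = 8/4845  (sign -1)
combine: 4πI² = 1445·24/1615·8/4845 = 64/1805
take √, sign +1: I = 0.05311858
No selection rule forces the value: the integral is nonzero (none).

0.053119 (none)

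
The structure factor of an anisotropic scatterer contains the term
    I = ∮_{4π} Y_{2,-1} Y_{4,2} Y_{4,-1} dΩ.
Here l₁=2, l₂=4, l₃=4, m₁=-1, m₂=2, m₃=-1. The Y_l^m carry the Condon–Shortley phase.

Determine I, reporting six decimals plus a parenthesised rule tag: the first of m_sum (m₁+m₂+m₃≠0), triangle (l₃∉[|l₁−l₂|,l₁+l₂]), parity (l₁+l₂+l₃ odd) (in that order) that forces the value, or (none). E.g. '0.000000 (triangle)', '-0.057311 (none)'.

0.127700 (none)

m-sum 0 ✓  L=10 even ✓  2≤4≤6 ✓
Π(2lᵢ+1) = 5×9×9 = 405
triangle coeff Δ(2,4,4) = 1/13860
Σ_t [0,2]: t=0:+1/192 t=1:−1/36 t=2:+1/192 = -5/288
(3j)²=20/693 [(2 4 4; 0 0 0)], sign=-1
Σ_t [1,2]: t=1:−1/240 t=2:+1/96 = 1/160
(3j)²=27/1540 [(2 4 4; -1 2 -1)], sign=-1
⇒ 4πI² = 1215/5929
I = (+1)√(1215/5929/(4π)) = 0.12770047
No selection rule forces the value: the integral is nonzero (none).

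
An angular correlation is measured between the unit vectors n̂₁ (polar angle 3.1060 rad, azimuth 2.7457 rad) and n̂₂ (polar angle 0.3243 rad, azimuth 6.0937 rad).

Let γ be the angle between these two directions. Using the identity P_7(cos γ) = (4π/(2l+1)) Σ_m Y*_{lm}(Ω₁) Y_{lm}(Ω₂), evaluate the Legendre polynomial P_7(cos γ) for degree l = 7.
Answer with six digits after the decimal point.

-0.126165

Term-by-term m-sum for l=7 (normalisation 4π/15 = 0.837758):
  m=-7: (0.000000, 0.000000) × (0.000040, 0.000162) = (-0.000000, 0.000000)  (running Σ = (-0.000000, 0.000000))
  m=-6: (0.000000, 0.000000) × (0.000780, 0.001684) = (-0.000000, 0.000000)  (running Σ = (-0.000000, 0.000000))
  m=-5: (0.000000, 0.000000) × (0.007515, 0.010452) = (-0.000000, 0.000000)  (running Σ = (-0.000000, 0.000000))
  m=-4: (0.000000, 0.000012) × (0.045207, 0.042790) = (-0.000000, 0.000001)  (running Σ = (-0.000000, 0.000001))
  m=-3: (-0.000149, 0.000369) × (0.178383, 0.113950) = (-0.000069, 0.000049)  (running Σ = (-0.000069, 0.000049))
  m=-2: (-0.006646, 0.006732) × (0.442127, 0.176064) = (-0.004124, 0.001806)  (running Σ = (-0.004193, 0.001855))
  m=-1: (-0.133074, 0.055619) × (0.556748, 0.106777) = (-0.080027, 0.016757)  (running Σ = (-0.084220, 0.018612))
  m=0: (-1.073256, -0.000000) × (-0.016624, 0.000000) = (0.017842, 0.000000)  (running Σ = (-0.066378, 0.018612))
  m=1: (0.133074, 0.055619) × (-0.556748, 0.106777) = (-0.080027, -0.016757)  (running Σ = (-0.146405, 0.001855))
  m=2: (-0.006646, -0.006732) × (0.442127, -0.176064) = (-0.004124, -0.001806)  (running Σ = (-0.150529, 0.000049))
  m=3: (0.000149, 0.000369) × (-0.178383, 0.113950) = (-0.000069, -0.000049)  (running Σ = (-0.150597, 0.000001))
  m=4: (0.000000, -0.000012) × (0.045207, -0.042790) = (-0.000000, -0.000001)  (running Σ = (-0.150598, 0.000000))
  m=5: (-0.000000, 0.000000) × (-0.007515, 0.010452) = (-0.000000, -0.000000)  (running Σ = (-0.150598, 0.000000))
  m=6: (0.000000, -0.000000) × (0.000780, -0.001684) = (-0.000000, -0.000000)  (running Σ = (-0.150598, 0.000000))
  m=7: (-0.000000, 0.000000) × (-0.000040, 0.000162) = (-0.000000, -0.000000)  (running Σ = (-0.150598, -0.000000))
Accumulated sum (-0.150598, -0.000000); after 4π/(2l+1) scaling, (-0.126165, -0.000000) ⇒ P_7 = -0.126165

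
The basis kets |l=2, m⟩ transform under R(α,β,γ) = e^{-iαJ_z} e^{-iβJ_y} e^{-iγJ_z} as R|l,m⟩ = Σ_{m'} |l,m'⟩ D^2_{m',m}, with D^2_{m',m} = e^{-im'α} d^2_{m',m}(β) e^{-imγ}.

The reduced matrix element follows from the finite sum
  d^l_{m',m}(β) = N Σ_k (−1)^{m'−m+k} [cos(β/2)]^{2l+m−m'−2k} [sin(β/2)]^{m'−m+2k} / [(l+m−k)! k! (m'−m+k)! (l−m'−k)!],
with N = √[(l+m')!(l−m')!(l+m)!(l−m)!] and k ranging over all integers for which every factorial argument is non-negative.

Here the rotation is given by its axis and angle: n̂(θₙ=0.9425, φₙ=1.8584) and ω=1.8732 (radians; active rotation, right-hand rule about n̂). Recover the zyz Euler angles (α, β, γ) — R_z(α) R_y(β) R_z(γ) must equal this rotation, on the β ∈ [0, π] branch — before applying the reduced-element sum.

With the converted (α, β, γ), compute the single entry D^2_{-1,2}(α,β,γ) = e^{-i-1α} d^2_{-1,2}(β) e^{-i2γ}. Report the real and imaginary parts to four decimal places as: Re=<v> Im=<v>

Re=0.4124 Im=0.0787

Axis–angle → zyz. n̂ = (sinθₙcosφₙ, sinθₙsinφₙ, cosθₙ) = (-0.229486, +0.775800, +0.587767), ω = 1.8732.
R = I cosω + sinω [n̂]ₓ + (1−cosω) n̂n̂ᵀ gives
  R = [-0.229468, -0.792153, +0.565542; +0.330040, +0.483295, +0.810863; -0.915652, +0.372719, +0.150541]
β = atan2(√(R₁₃²+R₂₃²), R₃₃) = 1.419681; α = atan2(R₂₃, R₁₃) mod 2π = 0.961779; γ = atan2(R₃₂, −R₃₁) mod 2π = 0.386572
First d^2_{-1,2}(β=1.4197), then the phase factors e^{-i(-1)α} and e^{-i(2)γ}:
With c≡cos(β/2)=0.758466 and s≡sin(β/2)=0.651713, N=[1·6·24·1]^{1/2}=12.000000
Admissible k: 3..3 (factorial args all ≥0)
  k=3: (−1)^0·12.0000/(6)·0.7585^1·0.6517^3 = +0.419889
d^2_{-1,2}(1.4197) = +0.419889
D = (+0.572062+0.820211i)·(+0.419889)·(+0.715719-0.698388i) = +0.412441+0.078737i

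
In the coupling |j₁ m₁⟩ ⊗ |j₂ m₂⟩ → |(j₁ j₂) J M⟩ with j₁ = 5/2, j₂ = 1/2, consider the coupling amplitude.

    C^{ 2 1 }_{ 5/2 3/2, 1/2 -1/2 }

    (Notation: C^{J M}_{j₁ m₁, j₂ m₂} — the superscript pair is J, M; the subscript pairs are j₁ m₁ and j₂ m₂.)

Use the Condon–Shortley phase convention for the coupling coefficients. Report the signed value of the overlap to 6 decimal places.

triangle: 1!·4!·0!/6! = 24/720
(j±m)!: 4!·1!·0!·1!·3!·1! = 144
prefactor² = (2J+1)·Δ·N² = 24
  k=0: +1/(0!·1!·1!·0!·3!·0!) = 1/6
Σ = 1/6  ⇒  CG² = 24·(1/6)² = 2/3
CG = +√(2/3) = +0.816497

+√(2/3) ≈ +0.816497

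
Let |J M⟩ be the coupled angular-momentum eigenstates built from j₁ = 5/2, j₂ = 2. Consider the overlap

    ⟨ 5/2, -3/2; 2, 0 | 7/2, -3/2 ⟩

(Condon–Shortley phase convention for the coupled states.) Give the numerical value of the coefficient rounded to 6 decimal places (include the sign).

−√(2/7) = -0.534522

triangle: 1!*4!*3!/9! = 144/362880
(j±m)!: 1!*4!*2!*2!*2!*5! = 23040
prefactor² = (2J+1)*Δ*N² = 512/7
  k=0: +1/(0!*1!*4!*2!*0!*1!) = 1/48
  k=1: −1/(1!*0!*3!*1!*1!*2!) = -1/12
Σ = -1/16  ⇒  CG² = 512/7*(-1/16)² = 2/7
CG = −√(2/7) = -0.534522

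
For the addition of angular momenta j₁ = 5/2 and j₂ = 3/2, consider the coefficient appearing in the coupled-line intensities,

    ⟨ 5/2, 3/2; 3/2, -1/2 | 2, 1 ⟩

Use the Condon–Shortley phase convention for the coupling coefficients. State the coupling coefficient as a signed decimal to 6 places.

+√(1/42) = +0.154303

triangle: 2!*3!*1!/7! = 12/5040
(j±m)!: 4!*1!*1!*2!*3!*1! = 288
prefactor² = (2J+1)*Δ*N² = 24/7
  k=0: +1/(0!*2!*1!*1!*2!*0!) = 1/4
  k=1: −1/(1!*1!*0!*0!*3!*1!) = -1/6
Σ = 1/12  ⇒  CG² = 24/7*(1/12)² = 1/42
CG = +√(1/42) = +0.154303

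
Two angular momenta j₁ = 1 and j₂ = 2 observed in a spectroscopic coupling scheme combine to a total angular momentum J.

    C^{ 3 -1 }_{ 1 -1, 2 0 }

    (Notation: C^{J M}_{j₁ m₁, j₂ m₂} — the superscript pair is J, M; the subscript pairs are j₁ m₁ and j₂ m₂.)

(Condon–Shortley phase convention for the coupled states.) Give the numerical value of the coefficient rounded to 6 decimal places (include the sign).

triangle: 0!*2!*4!/7! = 48/5040
(j±m)!: 0!*2!*2!*2!*2!*4! = 384
prefactor² = (2J+1)*Δ*N² = 128/5
  k=0: +1/(0!*0!*2!*2!*0!*2!) = 1/8
Σ = 1/8  ⇒  CG² = 128/5*(1/8)² = 2/5
CG = +√(2/5) = +0.632456

+√(2/5) ≈ +0.632456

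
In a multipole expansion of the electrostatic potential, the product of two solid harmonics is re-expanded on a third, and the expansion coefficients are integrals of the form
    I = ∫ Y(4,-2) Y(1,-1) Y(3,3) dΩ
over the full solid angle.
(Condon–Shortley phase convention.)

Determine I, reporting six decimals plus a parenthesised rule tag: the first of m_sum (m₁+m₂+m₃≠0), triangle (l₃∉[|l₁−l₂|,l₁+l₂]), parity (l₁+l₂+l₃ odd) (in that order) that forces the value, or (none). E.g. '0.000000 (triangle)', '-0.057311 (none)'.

0.061558 (none)

Checks pass: Σm=0; 8 even; l₃=3∈[3,5].
(2·4+1)(2·1+1)(2·3+1) = 189
Δ: 2! 6! 0! / 9! → 1/252
sum: t=1:−1/36 = -1/36
3j²(4 1 3; 0 0 0) = Δ·Π!·Σ² = 4/63  (sign +1)
sum: t=0:+1/1440 = 1/1440
3j²(4 1 3; -2 -1 3) = Δ·Π!·Σ² = 1/252  (sign +1)
combine: 4πI² = 189·4/63·1/252 = 1/21
take √, sign +1: I = 0.06155813
No selection rule forces the value: the integral is nonzero (none).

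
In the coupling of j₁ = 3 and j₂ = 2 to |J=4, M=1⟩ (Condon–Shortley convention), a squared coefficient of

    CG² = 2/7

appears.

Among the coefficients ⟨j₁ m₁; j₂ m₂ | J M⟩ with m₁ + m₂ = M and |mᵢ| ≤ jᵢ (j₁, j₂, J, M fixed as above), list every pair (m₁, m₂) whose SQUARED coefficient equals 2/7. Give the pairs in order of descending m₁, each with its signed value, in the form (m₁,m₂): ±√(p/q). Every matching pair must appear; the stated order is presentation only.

(-1,2): −√(2/7)

Admissible pairs with m₁+m₂ = M = 1: (-1,2), (0,1), (1,0), (2,-1), (3,-2)
  (m₁,m₂)=(3,-2): CG² = 3/70, CG = +√(3/70)
  (m₁,m₂)=(2,-1): CG² = 7/20, CG = +√(7/20)
  (m₁,m₂)=(1,0): CG² = 3/28, CG = +√(3/28)
  (m₁,m₂)=(0,1): CG² = 3/14, CG = −√(3/14)
  (m₁,m₂)=(-1,2): CG² = 2/7, CG = −√(2/7)   ← matches the target
Pairs with CG² = 2/7: (-1,2): −√(2/7)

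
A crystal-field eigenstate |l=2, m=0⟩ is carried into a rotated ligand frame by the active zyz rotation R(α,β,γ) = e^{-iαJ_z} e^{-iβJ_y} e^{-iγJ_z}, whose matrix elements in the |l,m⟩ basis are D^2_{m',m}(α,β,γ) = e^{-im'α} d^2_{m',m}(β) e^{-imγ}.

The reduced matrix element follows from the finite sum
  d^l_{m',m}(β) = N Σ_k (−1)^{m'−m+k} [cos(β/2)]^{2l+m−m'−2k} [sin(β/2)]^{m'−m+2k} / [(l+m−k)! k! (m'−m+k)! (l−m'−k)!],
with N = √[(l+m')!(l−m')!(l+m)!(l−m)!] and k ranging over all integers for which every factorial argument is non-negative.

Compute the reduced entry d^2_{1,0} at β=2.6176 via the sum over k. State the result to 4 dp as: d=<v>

d^2_{1,0}(β=2.6176) via the finite sum:
Half-angle: c=0.259009, s=0.965875. N=√(6·1·2·2)=4.898979
k∈{0,1} keeps every argument non-negative
  k=0: (−1)^1·4.8990/(2)·0.2590^3·0.9659^1 = -0.041110
  k=1: (−1)^2·4.8990/(2)·0.2590^1·0.9659^3 = +0.571681
d^2_{1,0}(2.6176) = -0.041110 +0.571681 = +0.530571

d=0.5306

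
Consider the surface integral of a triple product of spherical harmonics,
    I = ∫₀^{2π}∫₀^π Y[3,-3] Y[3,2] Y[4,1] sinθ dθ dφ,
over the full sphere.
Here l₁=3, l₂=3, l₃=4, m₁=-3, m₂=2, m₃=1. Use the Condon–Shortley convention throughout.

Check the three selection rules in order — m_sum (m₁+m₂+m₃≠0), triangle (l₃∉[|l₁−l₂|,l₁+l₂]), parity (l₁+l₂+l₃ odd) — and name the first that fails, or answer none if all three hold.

Σmᵢ = 0  ✓
l₃∈[|l₁−l₂|,l₁+l₂]=[0,6], have l₃=4  ✓
Σlᵢ = 10 ⇒ even  ✓

none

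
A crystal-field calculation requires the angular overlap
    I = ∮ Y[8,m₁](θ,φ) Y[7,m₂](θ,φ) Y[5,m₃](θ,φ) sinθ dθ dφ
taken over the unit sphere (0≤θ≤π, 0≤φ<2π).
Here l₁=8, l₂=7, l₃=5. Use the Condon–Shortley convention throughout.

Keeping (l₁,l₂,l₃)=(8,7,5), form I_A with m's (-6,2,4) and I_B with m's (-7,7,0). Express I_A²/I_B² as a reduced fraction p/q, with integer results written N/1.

96/143

l's match ⇒ only the (l;m) 3-j factors differ between A and B.
A: triangle coeff Δ(8,7,5) = 1/814773960; Σ_t [8,9]: t=8:+1/348364800 t=9:−1/1045094400 = 1/522547200; (3j)²=4/323 [(8 7 5; -6 2 4)], sign=-1
B: triangle coeff Δ(8,7,5) = 1/814773960; Σ_t [10,10]: t=10:+1/10450944000 = 1/10450944000; (3j)²=143/7752 [(8 7 5; -7 7 0)], sign=-1
I_A²/I_B² = (4/323)/(143/7752) = 96/143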